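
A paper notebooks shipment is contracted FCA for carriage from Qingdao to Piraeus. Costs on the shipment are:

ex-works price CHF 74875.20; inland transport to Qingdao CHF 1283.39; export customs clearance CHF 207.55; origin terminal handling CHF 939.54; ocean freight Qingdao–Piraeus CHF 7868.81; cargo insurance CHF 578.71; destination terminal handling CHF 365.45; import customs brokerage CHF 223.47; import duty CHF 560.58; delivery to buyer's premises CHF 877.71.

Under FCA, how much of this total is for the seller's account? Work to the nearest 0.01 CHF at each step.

FCA: the seller delivers export-cleared goods to the carrier; the buyer bears costs from that point.
Seller's account: goods 74875.20 + inland to port 1283.39 + export clearance 207.55 = 76366.14
Buyer's account: origin terminal 939.54 + freight 7868.81 + insurance 578.71 + destination terminal 365.45 + brokerage 223.47 + duty 560.58 + delivery 877.71 = 11414.27

Seller's account: CHF 76366.14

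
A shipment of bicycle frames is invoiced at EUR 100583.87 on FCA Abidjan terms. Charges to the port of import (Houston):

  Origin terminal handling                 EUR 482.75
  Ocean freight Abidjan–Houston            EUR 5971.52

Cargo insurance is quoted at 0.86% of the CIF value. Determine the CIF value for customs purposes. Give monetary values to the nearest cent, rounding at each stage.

CIF value: EUR 107966.65

Let C be the CIF value. C = FCA price + pre-shipment costs + freight + 0.86% × C
C − 0.86% × C = 100583.87 + 482.75 + 5971.52
0.9914 × C = 107038.14
C = 107038.14 / 0.9914 = 107966.65
Insurance premium = 0.86% × 107966.65 = 928.51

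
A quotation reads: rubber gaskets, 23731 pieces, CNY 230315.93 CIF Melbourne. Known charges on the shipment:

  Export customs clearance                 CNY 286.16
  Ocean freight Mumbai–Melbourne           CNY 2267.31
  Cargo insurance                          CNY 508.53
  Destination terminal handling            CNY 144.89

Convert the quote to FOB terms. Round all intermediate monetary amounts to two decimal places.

Not relevant to the conversion: export clearance — on the seller under both CIF and FOB; already in the CIF price and stays in the FOB price. destination terminal — on the buyer under both terms; not part of either seller's price.
From CIF to FOB, the seller no longer bears: freight, insurance.
FOB price = 230315.93 − 2267.31 − 508.53 = 227540.09

FOB price: CNY 227540.09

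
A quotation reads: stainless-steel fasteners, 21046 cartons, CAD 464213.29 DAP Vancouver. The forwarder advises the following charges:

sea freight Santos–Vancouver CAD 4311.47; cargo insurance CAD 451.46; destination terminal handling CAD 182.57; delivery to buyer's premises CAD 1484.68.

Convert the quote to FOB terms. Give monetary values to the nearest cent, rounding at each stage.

FOB price: CAD 457783.11

From DAP to FOB, the seller no longer bears: freight, insurance, destination terminal, delivery.
FOB price = 464213.29 − 4311.47 − 451.46 − 182.57 − 1484.68 = 457783.11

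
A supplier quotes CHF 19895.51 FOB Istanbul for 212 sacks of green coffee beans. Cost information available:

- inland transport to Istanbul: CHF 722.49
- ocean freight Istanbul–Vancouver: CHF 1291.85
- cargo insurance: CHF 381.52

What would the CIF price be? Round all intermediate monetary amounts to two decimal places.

CIF price: CHF 21568.88

Not relevant to the conversion: inland to port — on the seller under both FOB and CIF; already in the FOB price and stays in the CIF price.
From FOB to CIF, the seller additionally bears: freight, insurance.
CIF price = 19895.51 + 1291.85 + 381.52 = 21568.88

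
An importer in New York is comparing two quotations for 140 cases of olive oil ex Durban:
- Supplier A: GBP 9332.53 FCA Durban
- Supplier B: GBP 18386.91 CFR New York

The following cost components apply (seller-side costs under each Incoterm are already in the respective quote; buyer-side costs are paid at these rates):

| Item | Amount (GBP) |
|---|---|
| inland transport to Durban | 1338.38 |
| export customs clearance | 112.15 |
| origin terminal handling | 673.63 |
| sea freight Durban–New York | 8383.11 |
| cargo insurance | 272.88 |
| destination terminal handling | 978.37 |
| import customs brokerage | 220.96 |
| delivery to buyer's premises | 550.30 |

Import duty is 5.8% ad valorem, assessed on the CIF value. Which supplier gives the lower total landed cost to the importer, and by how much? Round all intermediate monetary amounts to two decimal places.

Supplier A (FCA):
CIF value = FCA price + origin terminal + freight + insurance = 9332.53 + 673.63 + 8383.11 + 272.88 = 18662.15
Import duty = 18662.15 × 5.8% = 1082.40
Buyer bears (A): 673.63 + 8383.11 + 272.88 + 978.37 + 220.96 + 550.30 = 11079.25
Landed cost (A) = invoice 9332.53 + 11079.25 + duty 1082.40 = 21494.18
Supplier B (CFR):
CIF value = CFR price + insurance = 18386.91 + 272.88 = 18659.79
Import duty = 18659.79 × 5.8% = 1082.27
Buyer bears (B): 272.88 + 978.37 + 220.96 + 550.30 = 2022.51
Landed cost (B) = invoice 18386.91 + 2022.51 + duty 1082.27 = 21491.69
Difference = |21494.18 − 21491.69| = 2.49

Supplier B is cheaper by GBP 2.49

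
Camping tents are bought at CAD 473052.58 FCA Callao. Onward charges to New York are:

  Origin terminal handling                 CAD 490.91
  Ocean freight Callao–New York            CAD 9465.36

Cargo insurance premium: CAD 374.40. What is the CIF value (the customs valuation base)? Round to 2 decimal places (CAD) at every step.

CIF = FCA price + pre-shipment costs + freight + insurance
CIF = 473052.58 + 490.91 + 9465.36 + 374.40 = 483383.25

CIF value: CAD 483383.25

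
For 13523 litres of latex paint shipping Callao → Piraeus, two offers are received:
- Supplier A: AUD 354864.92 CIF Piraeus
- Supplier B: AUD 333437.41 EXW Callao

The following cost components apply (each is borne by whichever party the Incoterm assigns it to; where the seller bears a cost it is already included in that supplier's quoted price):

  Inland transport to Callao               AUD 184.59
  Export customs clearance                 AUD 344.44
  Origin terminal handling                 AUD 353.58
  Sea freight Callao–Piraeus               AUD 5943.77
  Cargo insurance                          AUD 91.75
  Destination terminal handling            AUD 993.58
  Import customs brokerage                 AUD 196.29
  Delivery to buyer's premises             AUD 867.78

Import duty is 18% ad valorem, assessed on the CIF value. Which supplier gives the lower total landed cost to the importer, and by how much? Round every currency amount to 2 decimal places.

Supplier B is cheaper by AUD 17121.07

Supplier A (CIF):
The CIF price already equals the CIF value: 354864.92
Import duty = 354864.92 × 18% = 63875.69
Buyer bears (A): 993.58 + 196.29 + 867.78 = 2057.65
Landed cost (A) = invoice 354864.92 + 2057.65 + duty 63875.69 = 420798.26
Supplier B (EXW):
CIF value = EXW price + inland to port + export clearance + origin terminal + freight + insurance = 333437.41 + 184.59 + 344.44 + 353.58 + 5943.77 + 91.75 = 340355.54
Import duty = 340355.54 × 18% = 61264.00
Buyer bears (B): 184.59 + 344.44 + 353.58 + 5943.77 + 91.75 + 993.58 + 196.29 + 867.78 = 8975.78
Landed cost (B) = invoice 333437.41 + 8975.78 + duty 61264.00 = 403677.19
Difference = |420798.26 − 403677.19| = 17121.07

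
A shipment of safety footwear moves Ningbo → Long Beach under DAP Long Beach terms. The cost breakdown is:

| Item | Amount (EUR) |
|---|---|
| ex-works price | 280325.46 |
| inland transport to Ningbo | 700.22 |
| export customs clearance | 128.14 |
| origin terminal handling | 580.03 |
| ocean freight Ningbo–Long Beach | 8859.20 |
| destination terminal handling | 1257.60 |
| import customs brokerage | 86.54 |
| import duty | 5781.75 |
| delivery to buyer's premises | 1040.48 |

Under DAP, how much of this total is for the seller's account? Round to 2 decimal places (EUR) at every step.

Seller's account: EUR 292891.13

DAP: the seller bears all costs to the named destination except import duty and clearance.
Seller's account: goods 280325.46 + inland to port 700.22 + export clearance 128.14 + origin terminal 580.03 + freight 8859.20 + destination terminal 1257.60 + delivery 1040.48 = 292891.13
Buyer's account: brokerage 86.54 + duty 5781.75 = 5868.29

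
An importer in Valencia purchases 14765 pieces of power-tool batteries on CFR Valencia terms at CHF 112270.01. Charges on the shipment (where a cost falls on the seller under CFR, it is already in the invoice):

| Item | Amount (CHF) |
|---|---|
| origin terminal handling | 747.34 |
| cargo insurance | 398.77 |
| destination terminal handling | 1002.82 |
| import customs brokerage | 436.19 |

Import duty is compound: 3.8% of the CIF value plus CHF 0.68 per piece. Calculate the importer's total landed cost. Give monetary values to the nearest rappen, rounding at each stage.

CFR: the seller pays costs through ocean freight to the destination port, but not insurance.
Already in the invoice (seller's account under CFR): origin terminal — exclude.
CIF value = CFR price + insurance = 112270.01 + 398.77 = 112668.78
Ad valorem component: 112668.78 × 3.8% = 4281.41
Specific component: 14765 × 0.68 = 10040.20
Import duty = 4281.41 + 10040.20 = 14321.61
Buyer bears: insurance 398.77 + destination terminal 1002.82 + brokerage 436.19 + duty 14321.61 = 16159.39
Landed cost = invoice 112270.01 + 16159.39 = 128429.40

Total landed cost: CHF 128429.40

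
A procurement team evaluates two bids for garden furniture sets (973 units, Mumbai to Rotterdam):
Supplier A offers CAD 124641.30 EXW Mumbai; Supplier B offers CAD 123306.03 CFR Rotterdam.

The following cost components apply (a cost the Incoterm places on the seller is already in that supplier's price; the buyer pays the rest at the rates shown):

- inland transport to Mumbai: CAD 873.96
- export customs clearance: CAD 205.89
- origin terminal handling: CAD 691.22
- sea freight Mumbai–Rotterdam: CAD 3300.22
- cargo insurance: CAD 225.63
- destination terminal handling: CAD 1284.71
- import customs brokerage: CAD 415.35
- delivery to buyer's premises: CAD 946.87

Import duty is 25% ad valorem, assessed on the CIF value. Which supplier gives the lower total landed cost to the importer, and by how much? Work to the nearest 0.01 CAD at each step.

Supplier B is cheaper by CAD 8008.20

Supplier A (EXW):
CIF value = EXW price + inland to port + export clearance + origin terminal + freight + insurance = 124641.30 + 873.96 + 205.89 + 691.22 + 3300.22 + 225.63 = 129938.22
Import duty = 129938.22 × 25% = 32484.56
Buyer bears (A): 873.96 + 205.89 + 691.22 + 3300.22 + 225.63 + 1284.71 + 415.35 + 946.87 = 7943.85
Landed cost (A) = invoice 124641.30 + 7943.85 + duty 32484.56 = 165069.71
Supplier B (CFR):
CIF value = CFR price + insurance = 123306.03 + 225.63 = 123531.66
Import duty = 123531.66 × 25% = 30882.92
Buyer bears (B): 225.63 + 1284.71 + 415.35 + 946.87 = 2872.56
Landed cost (B) = invoice 123306.03 + 2872.56 + duty 30882.92 = 157061.51
Difference = |165069.71 − 157061.51| = 8008.20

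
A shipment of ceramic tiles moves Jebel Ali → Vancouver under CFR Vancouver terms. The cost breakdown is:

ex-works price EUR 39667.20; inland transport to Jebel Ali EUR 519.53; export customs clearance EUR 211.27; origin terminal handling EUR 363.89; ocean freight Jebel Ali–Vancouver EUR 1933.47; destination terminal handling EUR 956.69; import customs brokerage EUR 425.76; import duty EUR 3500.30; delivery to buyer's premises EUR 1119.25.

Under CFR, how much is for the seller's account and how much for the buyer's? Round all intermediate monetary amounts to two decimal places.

Seller: EUR 42695.36; buyer: EUR 6002.00

CFR: the seller pays costs through ocean freight to the destination port, but not insurance.
Seller's account: goods 39667.20 + inland to port 519.53 + export clearance 211.27 + origin terminal 363.89 + freight 1933.47 = 42695.36
Buyer's account: destination terminal 956.69 + brokerage 425.76 + duty 3500.30 + delivery 1119.25 = 6002.00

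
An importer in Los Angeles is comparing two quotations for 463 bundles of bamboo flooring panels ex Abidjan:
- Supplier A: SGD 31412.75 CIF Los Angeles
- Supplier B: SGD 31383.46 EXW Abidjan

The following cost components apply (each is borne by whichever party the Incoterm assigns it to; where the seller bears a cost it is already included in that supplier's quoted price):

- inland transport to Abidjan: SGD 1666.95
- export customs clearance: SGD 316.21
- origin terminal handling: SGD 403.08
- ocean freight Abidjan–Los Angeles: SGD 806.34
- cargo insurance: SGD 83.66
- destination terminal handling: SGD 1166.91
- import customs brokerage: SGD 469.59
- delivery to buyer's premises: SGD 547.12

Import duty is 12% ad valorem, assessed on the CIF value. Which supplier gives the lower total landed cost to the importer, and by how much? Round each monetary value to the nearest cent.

Supplier A is cheaper by SGD 3636.58

Supplier A (CIF):
The CIF price already equals the CIF value: 31412.75
Import duty = 31412.75 × 12% = 3769.53
Buyer bears (A): 1166.91 + 469.59 + 547.12 = 2183.62
Landed cost (A) = invoice 31412.75 + 2183.62 + duty 3769.53 = 37365.90
Supplier B (EXW):
CIF value = EXW price + inland to port + export clearance + origin terminal + freight + insurance = 31383.46 + 1666.95 + 316.21 + 403.08 + 806.34 + 83.66 = 34659.70
Import duty = 34659.70 × 12% = 4159.16
Buyer bears (B): 1666.95 + 316.21 + 403.08 + 806.34 + 83.66 + 1166.91 + 469.59 + 547.12 = 5459.86
Landed cost (B) = invoice 31383.46 + 5459.86 + duty 4159.16 = 41002.48
Difference = |37365.90 − 41002.48| = 3636.58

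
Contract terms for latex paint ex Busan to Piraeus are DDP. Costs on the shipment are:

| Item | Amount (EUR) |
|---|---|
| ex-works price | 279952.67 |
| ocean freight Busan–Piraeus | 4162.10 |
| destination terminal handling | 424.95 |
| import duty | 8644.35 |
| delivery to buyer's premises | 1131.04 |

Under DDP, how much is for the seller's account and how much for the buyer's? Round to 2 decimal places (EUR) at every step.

DDP: the seller bears all costs including import duty.
Seller's account: goods 279952.67 + freight 4162.10 + destination terminal 424.95 + duty 8644.35 + delivery 1131.04 = 294315.11
Buyer's account: 0.00

Seller: EUR 294315.11; buyer: EUR 0.00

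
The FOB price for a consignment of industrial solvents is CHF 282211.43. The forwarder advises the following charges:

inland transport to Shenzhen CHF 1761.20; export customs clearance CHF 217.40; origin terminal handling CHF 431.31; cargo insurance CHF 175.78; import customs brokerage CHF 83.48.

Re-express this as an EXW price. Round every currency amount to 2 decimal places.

EXW price: CHF 279801.52

Not relevant to the conversion: brokerage, insurance — on the buyer under both terms; not part of either seller's price.
From FOB to EXW, the seller no longer bears: inland to port, export clearance, origin terminal.
EXW price = 282211.43 − 1761.20 − 217.40 − 431.31 = 279801.52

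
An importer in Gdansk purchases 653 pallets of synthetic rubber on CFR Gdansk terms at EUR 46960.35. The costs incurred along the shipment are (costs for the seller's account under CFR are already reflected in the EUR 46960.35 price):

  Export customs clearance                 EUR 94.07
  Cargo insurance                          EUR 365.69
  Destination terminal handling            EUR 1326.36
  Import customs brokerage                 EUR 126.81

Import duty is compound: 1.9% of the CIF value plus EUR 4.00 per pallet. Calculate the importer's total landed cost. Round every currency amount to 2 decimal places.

Total landed cost: EUR 52290.40

CFR: the seller pays costs through ocean freight to the destination port, but not insurance.
Already in the invoice (seller's account under CFR): export clearance — exclude.
CIF value = CFR price + insurance = 46960.35 + 365.69 = 47326.04
Ad valorem component: 47326.04 × 1.9% = 899.19
Specific component: 653 × 4.00 = 2612.00
Import duty = 899.19 + 2612.00 = 3511.19
Buyer bears: insurance 365.69 + destination terminal 1326.36 + brokerage 126.81 + duty 3511.19 = 5330.05
Landed cost = invoice 46960.35 + 5330.05 = 52290.40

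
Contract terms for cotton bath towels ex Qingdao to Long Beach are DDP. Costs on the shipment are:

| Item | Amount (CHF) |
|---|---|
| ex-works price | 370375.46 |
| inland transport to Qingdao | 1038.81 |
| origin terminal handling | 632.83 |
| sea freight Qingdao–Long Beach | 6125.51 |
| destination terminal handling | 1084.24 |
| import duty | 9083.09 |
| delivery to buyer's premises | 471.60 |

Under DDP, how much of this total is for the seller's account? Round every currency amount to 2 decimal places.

Seller's account: CHF 388811.54

DDP: the seller bears all costs including import duty.
Seller's account: goods 370375.46 + inland to port 1038.81 + origin terminal 632.83 + freight 6125.51 + destination terminal 1084.24 + duty 9083.09 + delivery 471.60 = 388811.54
Buyer's account: 0.00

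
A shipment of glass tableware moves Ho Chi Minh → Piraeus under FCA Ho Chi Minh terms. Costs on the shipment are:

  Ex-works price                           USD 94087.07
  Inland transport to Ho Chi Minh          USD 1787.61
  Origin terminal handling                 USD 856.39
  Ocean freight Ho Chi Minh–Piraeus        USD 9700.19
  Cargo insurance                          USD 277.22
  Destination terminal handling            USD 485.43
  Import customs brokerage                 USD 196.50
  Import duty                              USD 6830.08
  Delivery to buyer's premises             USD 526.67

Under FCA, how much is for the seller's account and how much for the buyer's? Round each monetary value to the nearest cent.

FCA: the seller delivers export-cleared goods to the carrier; the buyer bears costs from that point.
Seller's account: goods 94087.07 + inland to port 1787.61 = 95874.68
Buyer's account: origin terminal 856.39 + freight 9700.19 + insurance 277.22 + destination terminal 485.43 + brokerage 196.50 + duty 6830.08 + delivery 526.67 = 18872.48

Seller: USD 95874.68; buyer: USD 18872.48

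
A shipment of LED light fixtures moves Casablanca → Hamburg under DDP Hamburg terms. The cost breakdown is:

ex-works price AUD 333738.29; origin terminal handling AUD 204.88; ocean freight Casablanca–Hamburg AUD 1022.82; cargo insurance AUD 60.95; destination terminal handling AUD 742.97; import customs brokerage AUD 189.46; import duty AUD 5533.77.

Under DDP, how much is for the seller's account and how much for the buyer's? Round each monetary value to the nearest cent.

Seller: AUD 341493.14; buyer: AUD 0.00

DDP: the seller bears all costs including import duty.
Seller's account: goods 333738.29 + origin terminal 204.88 + freight 1022.82 + insurance 60.95 + destination terminal 742.97 + brokerage 189.46 + duty 5533.77 = 341493.14
Buyer's account: 0.00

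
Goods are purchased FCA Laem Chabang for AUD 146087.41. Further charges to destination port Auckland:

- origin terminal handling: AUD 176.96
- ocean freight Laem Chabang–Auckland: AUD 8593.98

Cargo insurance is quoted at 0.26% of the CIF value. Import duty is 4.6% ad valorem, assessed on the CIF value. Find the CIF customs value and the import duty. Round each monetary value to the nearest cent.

Let C be the CIF value. C = FCA price + pre-shipment costs + freight + 0.26% × C
C − 0.26% × C = 146087.41 + 176.96 + 8593.98
0.9974 × C = 154858.35
C = 154858.35 / 0.9974 = 155262.03
Insurance premium = 0.26% × 155262.03 = 403.68
Import duty = 155262.03 × 4.6% = 7142.05

CIF value: AUD 155262.03; import duty: AUD 7142.05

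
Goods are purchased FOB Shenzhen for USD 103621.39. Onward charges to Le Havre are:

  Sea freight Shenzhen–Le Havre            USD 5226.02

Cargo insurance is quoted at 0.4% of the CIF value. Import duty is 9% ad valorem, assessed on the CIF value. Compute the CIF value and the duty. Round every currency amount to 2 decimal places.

Let C be the CIF value. C = FOB price + freight + 0.4% × C
C − 0.4% × C = 103621.39 + 5226.02
0.996 × C = 108847.41
C = 108847.41 / 0.996 = 109284.55
Insurance premium = 0.4% × 109284.55 = 437.14
Import duty = 109284.55 × 9% = 9835.61

CIF value: USD 109284.55; import duty: USD 9835.61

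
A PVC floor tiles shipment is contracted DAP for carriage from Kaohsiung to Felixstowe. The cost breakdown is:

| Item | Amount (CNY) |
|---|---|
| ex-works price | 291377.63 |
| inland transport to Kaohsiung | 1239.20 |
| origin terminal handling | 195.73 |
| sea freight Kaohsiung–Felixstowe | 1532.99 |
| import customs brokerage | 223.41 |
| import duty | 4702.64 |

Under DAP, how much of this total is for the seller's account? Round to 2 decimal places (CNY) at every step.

Seller's account: CNY 294345.55

DAP: the seller bears all costs to the named destination except import duty and clearance.
Seller's account: goods 291377.63 + inland to port 1239.20 + origin terminal 195.73 + freight 1532.99 = 294345.55
Buyer's account: brokerage 223.41 + duty 4702.64 = 4926.05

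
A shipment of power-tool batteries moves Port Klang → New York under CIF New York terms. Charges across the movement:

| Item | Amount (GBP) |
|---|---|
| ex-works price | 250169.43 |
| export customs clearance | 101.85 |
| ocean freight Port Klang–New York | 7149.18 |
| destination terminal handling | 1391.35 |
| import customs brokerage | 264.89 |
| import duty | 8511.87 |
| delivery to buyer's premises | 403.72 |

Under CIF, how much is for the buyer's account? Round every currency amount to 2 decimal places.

CIF: the seller pays costs through ocean freight and marine insurance to the destination port.
Seller's account: goods 250169.43 + export clearance 101.85 + freight 7149.18 = 257420.46
Buyer's account: destination terminal 1391.35 + brokerage 264.89 + duty 8511.87 + delivery 403.72 = 10571.83

Buyer's account: GBP 10571.83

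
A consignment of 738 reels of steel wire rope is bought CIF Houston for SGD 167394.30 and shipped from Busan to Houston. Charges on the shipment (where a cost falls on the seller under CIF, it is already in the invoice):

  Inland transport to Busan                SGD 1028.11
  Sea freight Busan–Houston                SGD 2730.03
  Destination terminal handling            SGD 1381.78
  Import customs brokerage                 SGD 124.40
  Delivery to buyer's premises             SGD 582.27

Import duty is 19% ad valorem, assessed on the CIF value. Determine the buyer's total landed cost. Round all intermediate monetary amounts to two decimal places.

Total landed cost: SGD 201287.67

CIF: the seller pays costs through ocean freight and marine insurance to the destination port.
Already in the invoice (seller's account under CIF): inland to port, freight — exclude.
The CIF price already equals the CIF value: 167394.30
Import duty = 167394.30 × 19% = 31804.92
Buyer bears: destination terminal 1381.78 + brokerage 124.40 + delivery 582.27 + duty 31804.92 = 33893.37
Landed cost = invoice 167394.30 + 33893.37 = 201287.67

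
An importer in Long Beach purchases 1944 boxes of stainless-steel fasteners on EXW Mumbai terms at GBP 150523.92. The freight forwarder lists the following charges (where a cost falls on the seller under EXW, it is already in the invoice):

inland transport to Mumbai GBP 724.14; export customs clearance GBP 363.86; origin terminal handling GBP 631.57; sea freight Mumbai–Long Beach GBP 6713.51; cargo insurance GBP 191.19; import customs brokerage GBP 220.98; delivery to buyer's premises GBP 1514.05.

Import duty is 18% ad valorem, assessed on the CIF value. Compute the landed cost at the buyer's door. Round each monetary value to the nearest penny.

Total landed cost: GBP 189529.89

EXW: the seller makes goods available at their premises; the buyer bears all onward costs.
CIF value = EXW price + inland to port + export clearance + origin terminal + freight + insurance = 150523.92 + 724.14 + 363.86 + 631.57 + 6713.51 + 191.19 = 159148.19
Import duty = 159148.19 × 18% = 28646.67
Buyer bears: inland to port 724.14 + export clearance 363.86 + origin terminal 631.57 + freight 6713.51 + insurance 191.19 + brokerage 220.98 + delivery 1514.05 + duty 28646.67 = 39005.97
Landed cost = invoice 150523.92 + 39005.97 = 189529.89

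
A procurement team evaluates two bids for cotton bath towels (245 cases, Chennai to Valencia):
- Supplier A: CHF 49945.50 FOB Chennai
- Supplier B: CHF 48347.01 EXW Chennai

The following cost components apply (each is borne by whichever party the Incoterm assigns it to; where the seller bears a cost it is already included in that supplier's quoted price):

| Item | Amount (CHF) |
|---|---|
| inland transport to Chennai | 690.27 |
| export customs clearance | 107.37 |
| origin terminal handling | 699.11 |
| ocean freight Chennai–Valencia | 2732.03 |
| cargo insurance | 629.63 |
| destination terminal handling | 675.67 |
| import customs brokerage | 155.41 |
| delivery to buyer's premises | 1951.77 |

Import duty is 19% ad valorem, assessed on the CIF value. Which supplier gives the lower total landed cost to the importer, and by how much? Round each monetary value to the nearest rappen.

Supplier A (FOB):
CIF value = FOB price + freight + insurance = 49945.50 + 2732.03 + 629.63 = 53307.16
Import duty = 53307.16 × 19% = 10128.36
Buyer bears (A): 2732.03 + 629.63 + 675.67 + 155.41 + 1951.77 = 6144.51
Landed cost (A) = invoice 49945.50 + 6144.51 + duty 10128.36 = 66218.37
Supplier B (EXW):
CIF value = EXW price + inland to port + export clearance + origin terminal + freight + insurance = 48347.01 + 690.27 + 107.37 + 699.11 + 2732.03 + 629.63 = 53205.42
Import duty = 53205.42 × 19% = 10109.03
Buyer bears (B): 690.27 + 107.37 + 699.11 + 2732.03 + 629.63 + 675.67 + 155.41 + 1951.77 = 7641.26
Landed cost (B) = invoice 48347.01 + 7641.26 + duty 10109.03 = 66097.30
Difference = |66218.37 − 66097.30| = 121.07

Supplier B is cheaper by CHF 121.07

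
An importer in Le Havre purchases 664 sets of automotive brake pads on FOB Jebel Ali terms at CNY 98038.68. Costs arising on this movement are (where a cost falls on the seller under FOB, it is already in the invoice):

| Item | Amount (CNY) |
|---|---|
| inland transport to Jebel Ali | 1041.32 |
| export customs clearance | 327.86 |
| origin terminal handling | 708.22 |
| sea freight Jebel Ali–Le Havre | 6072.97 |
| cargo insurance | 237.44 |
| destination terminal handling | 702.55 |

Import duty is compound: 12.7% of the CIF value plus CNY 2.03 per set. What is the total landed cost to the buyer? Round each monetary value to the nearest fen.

Total landed cost: CNY 119651.89

FOB: the seller bears costs until goods are on board at the origin port; the buyer bears freight, insurance and all costs thereafter.
Already in the invoice (seller's account under FOB): inland to port, export clearance, origin terminal — exclude.
CIF value = FOB price + freight + insurance = 98038.68 + 6072.97 + 237.44 = 104349.09
Ad valorem component: 104349.09 × 12.7% = 13252.33
Specific component: 664 × 2.03 = 1347.92
Import duty = 13252.33 + 1347.92 = 14600.25
Buyer bears: freight 6072.97 + insurance 237.44 + destination terminal 702.55 + duty 14600.25 = 21613.21
Landed cost = invoice 98038.68 + 21613.21 = 119651.89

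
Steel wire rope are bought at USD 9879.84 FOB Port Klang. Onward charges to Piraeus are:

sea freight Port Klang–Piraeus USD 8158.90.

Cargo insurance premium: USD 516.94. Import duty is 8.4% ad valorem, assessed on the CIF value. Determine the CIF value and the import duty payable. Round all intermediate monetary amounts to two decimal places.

CIF = FOB price + freight + insurance
CIF = 9879.84 + 8158.90 + 516.94 = 18555.68
Import duty = 18555.68 × 8.4% = 1558.68

CIF value: USD 18555.68; import duty: USD 1558.68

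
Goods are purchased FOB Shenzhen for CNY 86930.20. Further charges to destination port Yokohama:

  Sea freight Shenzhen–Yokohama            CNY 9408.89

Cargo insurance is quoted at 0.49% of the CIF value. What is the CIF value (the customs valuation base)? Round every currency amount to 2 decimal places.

CIF value: CNY 96813.48

Let C be the CIF value. C = FOB price + freight + 0.49% × C
C − 0.49% × C = 86930.20 + 9408.89
0.9951 × C = 96339.09
C = 96339.09 / 0.9951 = 96813.48
Insurance premium = 0.49% × 96813.48 = 474.39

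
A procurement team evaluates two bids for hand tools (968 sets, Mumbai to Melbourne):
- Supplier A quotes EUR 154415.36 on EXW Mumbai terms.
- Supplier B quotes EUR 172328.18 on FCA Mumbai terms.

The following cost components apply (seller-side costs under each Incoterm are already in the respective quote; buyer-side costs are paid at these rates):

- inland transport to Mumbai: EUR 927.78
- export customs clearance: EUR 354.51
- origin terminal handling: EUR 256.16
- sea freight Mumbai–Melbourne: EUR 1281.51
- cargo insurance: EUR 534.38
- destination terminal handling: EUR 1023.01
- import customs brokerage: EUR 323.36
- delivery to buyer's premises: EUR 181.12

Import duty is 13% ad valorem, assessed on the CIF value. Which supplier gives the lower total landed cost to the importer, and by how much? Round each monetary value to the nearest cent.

Supplier A (EXW):
CIF value = EXW price + inland to port + export clearance + origin terminal + freight + insurance = 154415.36 + 927.78 + 354.51 + 256.16 + 1281.51 + 534.38 = 157769.70
Import duty = 157769.70 × 13% = 20510.06
Buyer bears (A): 927.78 + 354.51 + 256.16 + 1281.51 + 534.38 + 1023.01 + 323.36 + 181.12 = 4881.83
Landed cost (A) = invoice 154415.36 + 4881.83 + duty 20510.06 = 179807.25
Supplier B (FCA):
CIF value = FCA price + origin terminal + freight + insurance = 172328.18 + 256.16 + 1281.51 + 534.38 = 174400.23
Import duty = 174400.23 × 13% = 22672.03
Buyer bears (B): 256.16 + 1281.51 + 534.38 + 1023.01 + 323.36 + 181.12 = 3599.54
Landed cost (B) = invoice 172328.18 + 3599.54 + duty 22672.03 = 198599.75
Difference = |179807.25 − 198599.75| = 18792.50

Supplier A is cheaper by EUR 18792.50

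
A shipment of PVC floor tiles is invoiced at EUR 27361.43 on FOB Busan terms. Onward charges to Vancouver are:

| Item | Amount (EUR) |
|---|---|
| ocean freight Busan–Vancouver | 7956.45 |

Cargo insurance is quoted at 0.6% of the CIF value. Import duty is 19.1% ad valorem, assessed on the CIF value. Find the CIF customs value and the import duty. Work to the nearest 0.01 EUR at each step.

CIF value: EUR 35531.07; import duty: EUR 6786.43

Let C be the CIF value. C = FOB price + freight + 0.6% × C
C − 0.6% × C = 27361.43 + 7956.45
0.994 × C = 35317.88
C = 35317.88 / 0.994 = 35531.07
Insurance premium = 0.6% × 35531.07 = 213.19
Import duty = 35531.07 × 19.1% = 6786.43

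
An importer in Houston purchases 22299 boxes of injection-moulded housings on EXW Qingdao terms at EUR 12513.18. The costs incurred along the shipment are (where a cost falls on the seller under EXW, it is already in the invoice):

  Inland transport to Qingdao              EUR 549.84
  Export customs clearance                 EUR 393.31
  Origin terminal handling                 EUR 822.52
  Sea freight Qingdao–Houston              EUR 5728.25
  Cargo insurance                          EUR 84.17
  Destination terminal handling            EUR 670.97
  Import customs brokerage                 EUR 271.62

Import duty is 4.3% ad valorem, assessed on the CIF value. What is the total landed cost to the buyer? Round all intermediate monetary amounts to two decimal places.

Total landed cost: EUR 21897.78

EXW: the seller makes goods available at their premises; the buyer bears all onward costs.
CIF value = EXW price + inland to port + export clearance + origin terminal + freight + insurance = 12513.18 + 549.84 + 393.31 + 822.52 + 5728.25 + 84.17 = 20091.27
Import duty = 20091.27 × 4.3% = 863.92
Buyer bears: inland to port 549.84 + export clearance 393.31 + origin terminal 822.52 + freight 5728.25 + insurance 84.17 + destination terminal 670.97 + brokerage 271.62 + duty 863.92 = 9384.60
Landed cost = invoice 12513.18 + 9384.60 = 21897.78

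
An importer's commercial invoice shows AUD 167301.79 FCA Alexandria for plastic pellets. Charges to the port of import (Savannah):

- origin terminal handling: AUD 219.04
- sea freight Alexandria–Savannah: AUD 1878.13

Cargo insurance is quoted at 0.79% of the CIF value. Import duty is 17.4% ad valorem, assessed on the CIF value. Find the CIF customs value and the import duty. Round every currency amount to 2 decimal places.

Let C be the CIF value. C = FCA price + pre-shipment costs + freight + 0.79% × C
C − 0.79% × C = 167301.79 + 219.04 + 1878.13
0.9921 × C = 169398.96
C = 169398.96 / 0.9921 = 170747.87
Insurance premium = 0.79% × 170747.87 = 1348.91
Import duty = 170747.87 × 17.4% = 29710.13

CIF value: AUD 170747.87; import duty: AUD 29710.13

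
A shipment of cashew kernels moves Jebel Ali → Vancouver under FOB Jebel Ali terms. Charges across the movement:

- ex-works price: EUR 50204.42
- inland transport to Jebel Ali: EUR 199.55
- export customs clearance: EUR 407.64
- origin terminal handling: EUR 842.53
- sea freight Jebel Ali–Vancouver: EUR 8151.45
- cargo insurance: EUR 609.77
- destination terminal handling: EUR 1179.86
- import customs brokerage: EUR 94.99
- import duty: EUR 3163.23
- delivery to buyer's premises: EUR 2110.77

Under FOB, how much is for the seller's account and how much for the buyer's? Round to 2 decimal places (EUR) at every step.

Seller: EUR 51654.14; buyer: EUR 15310.07

FOB: the seller bears costs until goods are on board at the origin port; the buyer bears freight, insurance and all costs thereafter.
Seller's account: goods 50204.42 + inland to port 199.55 + export clearance 407.64 + origin terminal 842.53 = 51654.14
Buyer's account: freight 8151.45 + insurance 609.77 + destination terminal 1179.86 + brokerage 94.99 + duty 3163.23 + delivery 2110.77 = 15310.07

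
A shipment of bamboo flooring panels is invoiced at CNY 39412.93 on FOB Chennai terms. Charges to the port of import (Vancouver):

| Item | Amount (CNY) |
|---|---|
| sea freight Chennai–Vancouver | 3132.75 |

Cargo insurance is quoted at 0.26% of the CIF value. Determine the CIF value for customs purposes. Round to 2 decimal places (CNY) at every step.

CIF value: CNY 42656.59

Let C be the CIF value. C = FOB price + freight + 0.26% × C
C − 0.26% × C = 39412.93 + 3132.75
0.9974 × C = 42545.68
C = 42545.68 / 0.9974 = 42656.59
Insurance premium = 0.26% × 42656.59 = 110.91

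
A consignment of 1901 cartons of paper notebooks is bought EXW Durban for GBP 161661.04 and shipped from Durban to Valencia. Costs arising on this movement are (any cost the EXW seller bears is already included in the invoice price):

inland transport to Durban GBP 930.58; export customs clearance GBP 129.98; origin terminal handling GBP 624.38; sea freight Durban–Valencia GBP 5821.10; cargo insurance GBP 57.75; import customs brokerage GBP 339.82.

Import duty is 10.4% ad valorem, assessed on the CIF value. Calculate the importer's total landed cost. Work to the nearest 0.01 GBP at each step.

EXW: the seller makes goods available at their premises; the buyer bears all onward costs.
CIF value = EXW price + inland to port + export clearance + origin terminal + freight + insurance = 161661.04 + 930.58 + 129.98 + 624.38 + 5821.10 + 57.75 = 169224.83
Import duty = 169224.83 × 10.4% = 17599.38
Buyer bears: inland to port 930.58 + export clearance 129.98 + origin terminal 624.38 + freight 5821.10 + insurance 57.75 + brokerage 339.82 + duty 17599.38 = 25502.99
Landed cost = invoice 161661.04 + 25502.99 = 187164.03

Total landed cost: GBP 187164.03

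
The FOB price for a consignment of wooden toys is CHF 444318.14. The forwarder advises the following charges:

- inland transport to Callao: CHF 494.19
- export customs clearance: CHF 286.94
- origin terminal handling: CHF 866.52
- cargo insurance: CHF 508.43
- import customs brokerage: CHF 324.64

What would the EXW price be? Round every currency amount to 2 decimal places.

EXW price: CHF 442670.49

Not relevant to the conversion: insurance, brokerage — on the buyer under both terms; not part of either seller's price.
From FOB to EXW, the seller no longer bears: inland to port, export clearance, origin terminal.
EXW price = 444318.14 − 494.19 − 286.94 − 866.52 = 442670.49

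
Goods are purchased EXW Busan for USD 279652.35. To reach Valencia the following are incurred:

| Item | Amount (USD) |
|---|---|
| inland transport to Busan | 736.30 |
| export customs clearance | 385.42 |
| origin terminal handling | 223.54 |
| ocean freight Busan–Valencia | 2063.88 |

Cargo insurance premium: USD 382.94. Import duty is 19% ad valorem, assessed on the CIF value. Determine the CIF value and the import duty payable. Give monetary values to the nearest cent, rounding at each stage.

CIF = EXW price + pre-shipment costs + freight + insurance
CIF = 279652.35 + 736.30 + 385.42 + 223.54 + 2063.88 + 382.94 = 283444.43
Import duty = 283444.43 × 19% = 53854.44

CIF value: USD 283444.43; import duty: USD 53854.44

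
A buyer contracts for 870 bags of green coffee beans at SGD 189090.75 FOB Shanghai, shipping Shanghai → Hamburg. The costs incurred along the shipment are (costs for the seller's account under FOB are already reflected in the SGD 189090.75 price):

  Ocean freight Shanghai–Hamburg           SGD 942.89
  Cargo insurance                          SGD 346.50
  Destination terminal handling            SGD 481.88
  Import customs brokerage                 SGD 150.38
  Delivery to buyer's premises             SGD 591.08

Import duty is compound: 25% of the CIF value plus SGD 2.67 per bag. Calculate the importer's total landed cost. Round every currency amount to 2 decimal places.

FOB: the seller bears costs until goods are on board at the origin port; the buyer bears freight, insurance and all costs thereafter.
CIF value = FOB price + freight + insurance = 189090.75 + 942.89 + 346.50 = 190380.14
Ad valorem component: 190380.14 × 25% = 47595.04
Specific component: 870 × 2.67 = 2322.90
Import duty = 47595.04 + 2322.90 = 49917.94
Buyer bears: freight 942.89 + insurance 346.50 + destination terminal 481.88 + brokerage 150.38 + delivery 591.08 + duty 49917.94 = 52430.67
Landed cost = invoice 189090.75 + 52430.67 = 241521.42

Total landed cost: SGD 241521.42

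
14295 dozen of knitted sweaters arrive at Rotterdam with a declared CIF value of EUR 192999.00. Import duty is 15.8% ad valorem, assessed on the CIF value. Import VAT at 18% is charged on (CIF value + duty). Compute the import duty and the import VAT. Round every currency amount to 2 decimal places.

Import duty: EUR 30493.84; import VAT: EUR 40228.71

Import duty = 192999.00 × 15.8% = 30493.84
VAT base = CIF + duty = 192999.00 + 30493.84 = 223492.84
Import VAT = 223492.84 × 18% = 40228.71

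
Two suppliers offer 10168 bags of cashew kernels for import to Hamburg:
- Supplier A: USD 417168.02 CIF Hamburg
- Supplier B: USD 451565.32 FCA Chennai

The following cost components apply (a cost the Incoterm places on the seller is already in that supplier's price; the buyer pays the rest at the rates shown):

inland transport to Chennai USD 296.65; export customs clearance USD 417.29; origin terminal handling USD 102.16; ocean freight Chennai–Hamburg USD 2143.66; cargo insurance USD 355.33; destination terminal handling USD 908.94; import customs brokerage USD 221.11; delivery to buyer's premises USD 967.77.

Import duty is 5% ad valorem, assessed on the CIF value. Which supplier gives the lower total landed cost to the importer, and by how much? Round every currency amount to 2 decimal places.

Supplier A (CIF):
The CIF price already equals the CIF value: 417168.02
Import duty = 417168.02 × 5% = 20858.40
Buyer bears (A): 908.94 + 221.11 + 967.77 = 2097.82
Landed cost (A) = invoice 417168.02 + 2097.82 + duty 20858.40 = 440124.24
Supplier B (FCA):
CIF value = FCA price + origin terminal + freight + insurance = 451565.32 + 102.16 + 2143.66 + 355.33 = 454166.47
Import duty = 454166.47 × 5% = 22708.32
Buyer bears (B): 102.16 + 2143.66 + 355.33 + 908.94 + 221.11 + 967.77 = 4698.97
Landed cost (B) = invoice 451565.32 + 4698.97 + duty 22708.32 = 478972.61
Difference = |440124.24 − 478972.61| = 38848.37

Supplier A is cheaper by USD 38848.37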